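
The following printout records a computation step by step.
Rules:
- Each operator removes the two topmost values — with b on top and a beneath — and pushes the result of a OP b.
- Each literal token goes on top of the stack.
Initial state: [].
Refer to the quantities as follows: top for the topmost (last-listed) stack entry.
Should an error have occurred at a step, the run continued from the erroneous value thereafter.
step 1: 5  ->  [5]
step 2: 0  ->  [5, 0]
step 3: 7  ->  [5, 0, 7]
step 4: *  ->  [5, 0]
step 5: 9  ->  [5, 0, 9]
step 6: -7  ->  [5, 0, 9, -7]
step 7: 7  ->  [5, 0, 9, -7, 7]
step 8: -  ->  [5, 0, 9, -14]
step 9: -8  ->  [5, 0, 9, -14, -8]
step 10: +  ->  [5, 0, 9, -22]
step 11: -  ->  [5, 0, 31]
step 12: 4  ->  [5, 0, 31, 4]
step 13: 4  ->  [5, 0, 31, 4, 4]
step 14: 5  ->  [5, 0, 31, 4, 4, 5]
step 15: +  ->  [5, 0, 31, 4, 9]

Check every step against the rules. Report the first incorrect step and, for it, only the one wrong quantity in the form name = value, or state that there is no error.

Recomputing the run from the initial state:
step 1: [5]
step 2: [5, 0]
step 3: [5, 0, 7]
step 4: [5, 0]
step 5: [5, 0, 9]
step 6: [5, 0, 9, -7]
step 7: [5, 0, 9, -7, 7]
step 8: [5, 0, 9, -14]
step 9: [5, 0, 9, -14, -8]
step 10: [5, 0, 9, -22]
step 11: [5, 0, 31]
step 12: [5, 0, 31, 4]
step 13: [5, 0, 31, 4, 4]
step 14: [5, 0, 31, 4, 4, 5]
step 15: [5, 0, 31, 4, 9]
This matches the printout at every step.

no error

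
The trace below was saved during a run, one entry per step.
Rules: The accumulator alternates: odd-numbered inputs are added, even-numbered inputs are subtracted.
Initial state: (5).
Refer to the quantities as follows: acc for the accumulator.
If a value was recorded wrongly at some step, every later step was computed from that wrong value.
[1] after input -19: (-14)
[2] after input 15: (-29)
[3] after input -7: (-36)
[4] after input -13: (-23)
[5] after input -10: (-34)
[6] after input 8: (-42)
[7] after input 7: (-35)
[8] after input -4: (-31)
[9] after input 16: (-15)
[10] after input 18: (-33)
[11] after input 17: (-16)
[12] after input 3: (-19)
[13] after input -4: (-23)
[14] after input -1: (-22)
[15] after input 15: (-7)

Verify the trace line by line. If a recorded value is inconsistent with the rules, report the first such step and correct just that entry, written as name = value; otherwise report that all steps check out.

step 5, acc = -33

Step 1: acc = 5 + -19 = -14 — checks out.
Step 2: acc = -14 - 15 = -29 — consistent with the trace.
Step 3: acc = -29 + -7 = -36 — checks out.
Step 4: acc = -36 - -13 = -23 — exactly as logged.
Step 5: acc = -23 + -10 = -33 — a discrepancy with the trace.
First incorrect step: 5; the correct value is acc = -33.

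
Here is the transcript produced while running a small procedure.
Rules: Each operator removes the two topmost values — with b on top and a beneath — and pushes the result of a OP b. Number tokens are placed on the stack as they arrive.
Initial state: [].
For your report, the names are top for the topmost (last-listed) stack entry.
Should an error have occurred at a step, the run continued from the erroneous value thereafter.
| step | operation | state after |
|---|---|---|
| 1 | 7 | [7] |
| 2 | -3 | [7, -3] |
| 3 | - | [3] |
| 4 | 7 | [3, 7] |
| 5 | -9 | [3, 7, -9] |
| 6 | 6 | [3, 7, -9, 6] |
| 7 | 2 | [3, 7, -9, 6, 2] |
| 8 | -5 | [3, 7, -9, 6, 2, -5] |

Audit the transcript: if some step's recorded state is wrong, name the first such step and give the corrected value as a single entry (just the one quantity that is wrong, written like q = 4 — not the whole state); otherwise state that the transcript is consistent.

step 3, top = 10

step 1: push 7: top = 7 -> consistent with the transcript
step 2: push -3: top = -3 -> in agreement
step 3: 7 - -3 = 10 -> a discrepancy with the transcript
So the first discrepancy is step 3, where the right value is top = 10.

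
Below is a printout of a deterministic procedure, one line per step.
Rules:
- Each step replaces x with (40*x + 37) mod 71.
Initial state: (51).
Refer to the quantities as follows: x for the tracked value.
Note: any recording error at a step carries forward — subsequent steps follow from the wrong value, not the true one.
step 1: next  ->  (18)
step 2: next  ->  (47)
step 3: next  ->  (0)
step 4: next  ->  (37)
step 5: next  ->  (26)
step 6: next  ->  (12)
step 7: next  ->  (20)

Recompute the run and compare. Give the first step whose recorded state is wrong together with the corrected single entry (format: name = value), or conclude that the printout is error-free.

Recomputing the run from the initial state:
step 1: x = 18
step 2: x = 47
step 3: x = 0
step 4: x = 37
step 5: x = 26
step 6: x = 12
step 7: x = 20
This matches the printout at every step.

no error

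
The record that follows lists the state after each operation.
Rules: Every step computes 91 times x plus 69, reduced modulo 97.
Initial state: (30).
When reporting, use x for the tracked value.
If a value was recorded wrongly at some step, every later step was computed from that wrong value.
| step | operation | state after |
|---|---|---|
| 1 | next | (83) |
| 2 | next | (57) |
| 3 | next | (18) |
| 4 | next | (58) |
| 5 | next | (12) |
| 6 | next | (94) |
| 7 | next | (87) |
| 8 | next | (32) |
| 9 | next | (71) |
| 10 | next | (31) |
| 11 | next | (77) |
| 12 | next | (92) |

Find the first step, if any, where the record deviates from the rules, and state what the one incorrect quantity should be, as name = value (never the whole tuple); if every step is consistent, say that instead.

Recomputing the run from the initial state:
step 1: x = 83
step 2: x = 56
step 3: x = 24
step 4: x = 22
step 5: x = 34
step 6: x = 59
step 7: x = 6
step 8: x = 33
step 9: x = 65
step 10: x = 67
step 11: x = 55
step 12: x = 30
The first disagreement with the record is at step 2, where the value should be x = 56.

step 2, x = 56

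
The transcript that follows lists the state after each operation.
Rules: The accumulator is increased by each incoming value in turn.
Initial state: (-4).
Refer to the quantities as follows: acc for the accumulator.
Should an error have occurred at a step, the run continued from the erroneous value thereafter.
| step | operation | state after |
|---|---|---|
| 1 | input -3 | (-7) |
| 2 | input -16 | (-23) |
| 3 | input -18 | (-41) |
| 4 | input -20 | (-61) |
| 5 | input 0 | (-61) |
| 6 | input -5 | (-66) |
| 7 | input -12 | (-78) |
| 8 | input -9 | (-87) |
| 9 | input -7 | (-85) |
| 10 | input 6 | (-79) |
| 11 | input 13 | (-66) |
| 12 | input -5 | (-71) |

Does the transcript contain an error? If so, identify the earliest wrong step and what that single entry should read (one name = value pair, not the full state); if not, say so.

step 9, acc = -94

Recomputing the run from the initial state:
step 1: acc = -7
step 2: acc = -23
step 3: acc = -41
step 4: acc = -61
step 5: acc = -61
step 6: acc = -66
step 7: acc = -78
step 8: acc = -87
step 9: acc = -94
step 10: acc = -88
step 11: acc = -75
step 12: acc = -80
The first disagreement with the transcript is at step 9, where the value should be acc = -94.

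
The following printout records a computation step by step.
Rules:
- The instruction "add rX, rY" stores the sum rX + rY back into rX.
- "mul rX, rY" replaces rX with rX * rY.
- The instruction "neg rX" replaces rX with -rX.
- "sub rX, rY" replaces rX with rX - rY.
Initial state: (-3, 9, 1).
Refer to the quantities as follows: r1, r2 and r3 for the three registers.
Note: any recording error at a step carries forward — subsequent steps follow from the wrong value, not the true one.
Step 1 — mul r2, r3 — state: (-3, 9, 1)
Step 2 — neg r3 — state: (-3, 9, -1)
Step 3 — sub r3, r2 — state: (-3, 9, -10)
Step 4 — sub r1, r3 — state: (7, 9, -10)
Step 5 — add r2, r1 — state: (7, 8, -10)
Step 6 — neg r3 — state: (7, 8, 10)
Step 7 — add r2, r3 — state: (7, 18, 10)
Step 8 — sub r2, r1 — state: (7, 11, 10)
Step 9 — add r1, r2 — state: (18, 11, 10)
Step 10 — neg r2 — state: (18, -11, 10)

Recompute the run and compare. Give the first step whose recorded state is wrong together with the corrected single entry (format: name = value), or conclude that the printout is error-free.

1. r2 = 9 * 1 = 9 (verified)
2. r3 = -(1) = -1 (in agreement)
3. r3 = -1 - 9 = -10 (no discrepancy)
4. r1 = -3 - -10 = 7 (no discrepancy)
5. r2 = 9 + 7 = 16 (a discrepancy with the printout)
Conclusion: step 5 carries the first error; the entry should be r2 = 16.

step 5, r2 = 16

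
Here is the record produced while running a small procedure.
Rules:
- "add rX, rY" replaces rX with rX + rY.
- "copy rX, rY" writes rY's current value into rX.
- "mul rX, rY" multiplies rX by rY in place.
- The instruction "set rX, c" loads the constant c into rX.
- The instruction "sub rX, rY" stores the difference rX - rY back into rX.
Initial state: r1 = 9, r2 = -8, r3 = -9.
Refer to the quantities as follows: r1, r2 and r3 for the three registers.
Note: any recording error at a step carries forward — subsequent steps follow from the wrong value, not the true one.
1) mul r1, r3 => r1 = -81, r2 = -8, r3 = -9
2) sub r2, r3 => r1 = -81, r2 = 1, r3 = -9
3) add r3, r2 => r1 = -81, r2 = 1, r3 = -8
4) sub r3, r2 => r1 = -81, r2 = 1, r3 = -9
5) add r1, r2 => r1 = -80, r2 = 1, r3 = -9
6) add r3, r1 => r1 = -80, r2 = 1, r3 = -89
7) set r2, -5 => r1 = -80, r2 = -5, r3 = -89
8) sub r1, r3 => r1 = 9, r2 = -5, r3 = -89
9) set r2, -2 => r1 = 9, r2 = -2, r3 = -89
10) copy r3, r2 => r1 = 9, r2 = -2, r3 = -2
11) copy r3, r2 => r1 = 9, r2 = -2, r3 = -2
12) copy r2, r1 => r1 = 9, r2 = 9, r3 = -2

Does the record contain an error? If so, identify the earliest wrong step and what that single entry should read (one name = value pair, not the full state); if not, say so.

Recomputing the run from the initial state:
step 1: r1 = -81, r2 = -8, r3 = -9
step 2: r1 = -81, r2 = 1, r3 = -9
step 3: r1 = -81, r2 = 1, r3 = -8
step 4: r1 = -81, r2 = 1, r3 = -9
step 5: r1 = -80, r2 = 1, r3 = -9
step 6: r1 = -80, r2 = 1, r3 = -89
step 7: r1 = -80, r2 = -5, r3 = -89
step 8: r1 = 9, r2 = -5, r3 = -89
step 9: r1 = 9, r2 = -2, r3 = -89
step 10: r1 = 9, r2 = -2, r3 = -2
step 11: r1 = 9, r2 = -2, r3 = -2
step 12: r1 = 9, r2 = 9, r3 = -2
This matches the record at every step.

no error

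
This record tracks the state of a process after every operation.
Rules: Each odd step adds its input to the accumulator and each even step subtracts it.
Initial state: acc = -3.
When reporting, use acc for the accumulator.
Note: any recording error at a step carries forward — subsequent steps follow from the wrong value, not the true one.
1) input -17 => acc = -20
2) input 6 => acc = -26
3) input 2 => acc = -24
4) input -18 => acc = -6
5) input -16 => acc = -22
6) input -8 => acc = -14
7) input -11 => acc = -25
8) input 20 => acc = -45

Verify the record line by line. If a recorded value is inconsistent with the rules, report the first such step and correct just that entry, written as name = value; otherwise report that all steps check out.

Step 1: acc = -3 + -17 = -20 — same as recorded.
Step 2: acc = -20 - 6 = -26 — in agreement.
Step 3: acc = -26 + 2 = -24 — in agreement.
Step 4: acc = -24 - -18 = -6 — confirmed correct.
Step 5: acc = -6 + -16 = -22 — verified.
Step 6: acc = -22 - -8 = -14 — consistent with the record.
Step 7: acc = -14 + -11 = -25 — agrees with the record.
Step 8: acc = -25 - 20 = -45 — exactly as logged.
Every step is consistent.

no error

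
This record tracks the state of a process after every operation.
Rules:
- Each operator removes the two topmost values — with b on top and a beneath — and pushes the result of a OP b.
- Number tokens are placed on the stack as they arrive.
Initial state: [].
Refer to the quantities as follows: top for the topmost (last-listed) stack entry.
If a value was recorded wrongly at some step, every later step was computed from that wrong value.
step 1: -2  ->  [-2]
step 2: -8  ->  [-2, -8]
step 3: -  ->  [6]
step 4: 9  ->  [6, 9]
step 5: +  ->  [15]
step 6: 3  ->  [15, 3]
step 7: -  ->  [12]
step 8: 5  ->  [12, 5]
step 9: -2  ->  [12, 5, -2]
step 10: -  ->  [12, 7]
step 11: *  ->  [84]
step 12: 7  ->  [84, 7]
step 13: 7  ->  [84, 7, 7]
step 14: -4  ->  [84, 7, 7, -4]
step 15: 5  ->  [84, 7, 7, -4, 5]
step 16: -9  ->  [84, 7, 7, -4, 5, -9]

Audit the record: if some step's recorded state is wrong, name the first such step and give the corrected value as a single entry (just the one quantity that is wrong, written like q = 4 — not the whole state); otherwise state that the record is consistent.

Step 1: push -2: top = -2 — consistent with the record.
Step 2: push -8: top = -8 — no discrepancy.
Step 3: -2 - -8 = 6 — confirmed correct.
Step 4: push 9: top = 9 — matches.
Step 5: 6 + 9 = 15 — checks out.
Step 6: push 3: top = 3 — consistent with the record.
Step 7: 15 - 3 = 12 — verified.
Step 8: push 5: top = 5 — confirmed correct.
Step 9: push -2: top = -2 — same as recorded.
Step 10: 5 - -2 = 7 — consistent with the record.
Step 11: 12 * 7 = 84 — agrees with the record.
Step 12: push 7: top = 7 — consistent with the record.
Step 13: push 7: top = 7 — in agreement.
Step 14: push -4: top = -4 — agrees with the record.
Step 15: push 5: top = 5 — exactly as logged.
Step 16: push -9: top = -9 — consistent with the record.
Nothing is out of place; the run is error-free.

no error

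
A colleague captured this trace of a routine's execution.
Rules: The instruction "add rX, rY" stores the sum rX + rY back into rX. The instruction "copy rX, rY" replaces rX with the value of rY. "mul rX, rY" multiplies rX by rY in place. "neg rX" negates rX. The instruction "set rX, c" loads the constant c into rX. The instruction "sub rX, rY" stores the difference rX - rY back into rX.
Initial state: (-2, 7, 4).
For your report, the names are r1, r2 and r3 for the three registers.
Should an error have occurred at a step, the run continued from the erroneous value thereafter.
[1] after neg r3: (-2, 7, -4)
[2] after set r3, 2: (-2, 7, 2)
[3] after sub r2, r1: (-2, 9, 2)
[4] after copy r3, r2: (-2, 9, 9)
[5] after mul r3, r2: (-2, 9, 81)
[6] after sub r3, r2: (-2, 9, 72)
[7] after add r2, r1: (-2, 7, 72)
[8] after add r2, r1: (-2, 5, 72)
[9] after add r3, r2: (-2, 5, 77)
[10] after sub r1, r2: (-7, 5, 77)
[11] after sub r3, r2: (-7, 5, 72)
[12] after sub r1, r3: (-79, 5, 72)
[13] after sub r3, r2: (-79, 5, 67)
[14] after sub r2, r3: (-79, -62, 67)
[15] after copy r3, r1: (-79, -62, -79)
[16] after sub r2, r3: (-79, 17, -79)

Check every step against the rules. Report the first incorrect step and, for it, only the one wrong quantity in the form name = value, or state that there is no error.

no error

1. r3 = -(4) = -4 (verified)
2. r3 = 2 (exactly as logged)
3. r2 = 7 - -2 = 9 (agrees with the trace)
4. r3 = 9 (no discrepancy)
5. r3 = 9 * 9 = 81 (agrees with the trace)
6. r3 = 81 - 9 = 72 (checks out)
7. r2 = 9 + -2 = 7 (in agreement)
8. r2 = 7 + -2 = 5 (confirmed correct)
9. r3 = 72 + 5 = 77 (exactly as logged)
10. r1 = -2 - 5 = -7 (confirmed correct)
11. r3 = 77 - 5 = 72 (checks out)
12. r1 = -7 - 72 = -79 (confirmed correct)
13. r3 = 72 - 5 = 67 (verified)
14. r2 = 5 - 67 = -62 (no discrepancy)
15. r3 = -79 (no discrepancy)
16. r2 = -62 - -79 = 17 (matches)
All entries verified; no error found.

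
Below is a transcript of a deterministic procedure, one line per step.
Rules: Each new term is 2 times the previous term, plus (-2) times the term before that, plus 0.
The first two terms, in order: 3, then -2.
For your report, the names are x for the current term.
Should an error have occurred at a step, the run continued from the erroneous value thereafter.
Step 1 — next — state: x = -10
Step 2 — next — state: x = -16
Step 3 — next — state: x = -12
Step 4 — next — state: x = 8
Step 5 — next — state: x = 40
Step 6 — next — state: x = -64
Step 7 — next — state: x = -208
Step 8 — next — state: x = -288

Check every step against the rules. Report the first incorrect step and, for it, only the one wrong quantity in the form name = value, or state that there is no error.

Recomputing the run from the initial state:
step 1: x = -10
step 2: x = -16
step 3: x = -12
step 4: x = 8
step 5: x = 40
step 6: x = 64
step 7: x = 48
step 8: x = -32
The first disagreement with the transcript is at step 6, where the value should be x = 64.

step 6, x = 64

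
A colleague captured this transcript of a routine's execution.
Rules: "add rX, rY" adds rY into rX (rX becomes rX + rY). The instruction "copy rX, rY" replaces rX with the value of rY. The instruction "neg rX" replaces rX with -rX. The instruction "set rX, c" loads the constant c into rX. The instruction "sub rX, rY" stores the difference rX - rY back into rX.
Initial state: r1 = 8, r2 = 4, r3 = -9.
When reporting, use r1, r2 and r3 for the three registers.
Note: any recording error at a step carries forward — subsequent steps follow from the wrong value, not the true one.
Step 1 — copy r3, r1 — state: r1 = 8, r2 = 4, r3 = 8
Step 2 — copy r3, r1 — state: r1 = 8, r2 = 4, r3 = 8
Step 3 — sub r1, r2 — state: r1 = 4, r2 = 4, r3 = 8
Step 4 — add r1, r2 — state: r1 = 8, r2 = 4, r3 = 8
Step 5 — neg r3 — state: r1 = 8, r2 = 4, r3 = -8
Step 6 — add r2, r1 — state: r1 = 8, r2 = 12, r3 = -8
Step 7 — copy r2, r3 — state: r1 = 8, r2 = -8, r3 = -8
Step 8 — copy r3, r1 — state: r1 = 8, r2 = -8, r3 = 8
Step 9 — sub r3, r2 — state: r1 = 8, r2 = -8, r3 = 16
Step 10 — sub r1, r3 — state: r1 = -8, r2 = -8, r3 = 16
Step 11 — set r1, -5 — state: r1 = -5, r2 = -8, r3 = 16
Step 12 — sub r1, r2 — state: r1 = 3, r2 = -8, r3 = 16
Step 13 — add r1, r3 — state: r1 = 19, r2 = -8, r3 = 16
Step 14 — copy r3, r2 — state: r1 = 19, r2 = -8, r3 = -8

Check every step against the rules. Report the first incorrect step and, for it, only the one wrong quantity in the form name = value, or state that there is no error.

no error

Recomputing the run from the initial state:
step 1: r1 = 8, r2 = 4, r3 = 8
step 2: r1 = 8, r2 = 4, r3 = 8
step 3: r1 = 4, r2 = 4, r3 = 8
step 4: r1 = 8, r2 = 4, r3 = 8
step 5: r1 = 8, r2 = 4, r3 = -8
step 6: r1 = 8, r2 = 12, r3 = -8
step 7: r1 = 8, r2 = -8, r3 = -8
step 8: r1 = 8, r2 = -8, r3 = 8
step 9: r1 = 8, r2 = -8, r3 = 16
step 10: r1 = -8, r2 = -8, r3 = 16
step 11: r1 = -5, r2 = -8, r3 = 16
step 12: r1 = 3, r2 = -8, r3 = 16
step 13: r1 = 19, r2 = -8, r3 = 16
step 14: r1 = 19, r2 = -8, r3 = -8
This matches the transcript at every step.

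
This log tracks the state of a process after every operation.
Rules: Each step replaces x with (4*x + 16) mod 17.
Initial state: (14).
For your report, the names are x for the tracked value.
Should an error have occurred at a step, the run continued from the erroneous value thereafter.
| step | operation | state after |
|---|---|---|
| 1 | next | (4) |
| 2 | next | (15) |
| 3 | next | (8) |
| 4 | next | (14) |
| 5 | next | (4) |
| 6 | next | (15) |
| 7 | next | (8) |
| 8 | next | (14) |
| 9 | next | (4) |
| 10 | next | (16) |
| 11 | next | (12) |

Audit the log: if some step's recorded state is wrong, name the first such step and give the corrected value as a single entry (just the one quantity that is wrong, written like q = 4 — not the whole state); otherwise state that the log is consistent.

step 10, x = 15

1. x = (4*14 + 16) mod 17 = 4 (checks out)
2. x = (4*4 + 16) mod 17 = 15 (consistent with the log)
3. x = (4*15 + 16) mod 17 = 8 (checks out)
4. x = (4*8 + 16) mod 17 = 14 (checks out)
5. x = (4*14 + 16) mod 17 = 4 (agrees with the log)
6. x = (4*4 + 16) mod 17 = 15 (in agreement)
7. x = (4*15 + 16) mod 17 = 8 (checks out)
8. x = (4*8 + 16) mod 17 = 14 (in agreement)
9. x = (4*14 + 16) mod 17 = 4 (consistent with the log)
10. x = (4*4 + 16) mod 17 = 15 (the recorded entry deviates here)
The earliest wrong entry is at step 10: it should read x = 15.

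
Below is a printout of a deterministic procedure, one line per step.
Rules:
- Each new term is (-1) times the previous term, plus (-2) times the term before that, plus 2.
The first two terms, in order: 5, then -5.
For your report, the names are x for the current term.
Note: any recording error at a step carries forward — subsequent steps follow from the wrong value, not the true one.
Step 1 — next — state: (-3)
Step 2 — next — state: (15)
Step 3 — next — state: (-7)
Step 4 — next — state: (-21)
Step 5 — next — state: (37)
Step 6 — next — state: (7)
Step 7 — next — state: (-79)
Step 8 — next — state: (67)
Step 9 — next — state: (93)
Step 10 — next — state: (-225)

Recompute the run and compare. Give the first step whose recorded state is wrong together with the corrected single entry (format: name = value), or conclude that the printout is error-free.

Step 1: x = -1*(-5) + (-2)*(5) + (2) = -3 — in agreement.
Step 2: x = -1*(-3) + (-2)*(-5) + (2) = 15 — confirmed correct.
Step 3: x = -1*(15) + (-2)*(-3) + (2) = -7 — same as recorded.
Step 4: x = -1*(-7) + (-2)*(15) + (2) = -21 — no discrepancy.
Step 5: x = -1*(-21) + (-2)*(-7) + (2) = 37 — consistent with the printout.
Step 6: x = -1*(37) + (-2)*(-21) + (2) = 7 — exactly as logged.
Step 7: x = -1*(7) + (-2)*(37) + (2) = -79 — no discrepancy.
Step 8: x = -1*(-79) + (-2)*(7) + (2) = 67 — verified.
Step 9: x = -1*(67) + (-2)*(-79) + (2) = 93 — in agreement.
Step 10: x = -1*(93) + (-2)*(67) + (2) = -225 — agrees with the printout.
The whole run recomputes cleanly — no discrepancies.

no error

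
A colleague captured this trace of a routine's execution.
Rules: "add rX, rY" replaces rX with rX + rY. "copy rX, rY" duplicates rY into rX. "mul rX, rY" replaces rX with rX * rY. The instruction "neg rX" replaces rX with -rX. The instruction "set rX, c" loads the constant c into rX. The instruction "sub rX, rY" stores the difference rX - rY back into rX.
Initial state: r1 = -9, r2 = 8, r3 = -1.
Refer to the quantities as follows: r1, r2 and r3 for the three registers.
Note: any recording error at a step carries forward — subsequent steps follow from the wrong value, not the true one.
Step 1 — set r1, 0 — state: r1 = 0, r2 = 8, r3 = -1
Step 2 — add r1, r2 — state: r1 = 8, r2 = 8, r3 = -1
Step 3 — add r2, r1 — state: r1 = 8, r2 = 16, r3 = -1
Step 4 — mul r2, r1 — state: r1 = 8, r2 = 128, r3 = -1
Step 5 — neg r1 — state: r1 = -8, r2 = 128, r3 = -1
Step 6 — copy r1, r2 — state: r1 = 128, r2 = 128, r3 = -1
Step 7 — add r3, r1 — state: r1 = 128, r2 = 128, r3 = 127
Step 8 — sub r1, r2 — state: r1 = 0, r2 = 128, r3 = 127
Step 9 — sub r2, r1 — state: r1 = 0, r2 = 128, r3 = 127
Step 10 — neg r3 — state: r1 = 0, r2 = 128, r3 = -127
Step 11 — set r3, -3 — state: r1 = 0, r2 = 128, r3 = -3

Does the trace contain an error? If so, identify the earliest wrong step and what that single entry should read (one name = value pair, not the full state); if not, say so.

no error

Recomputing the run from the initial state:
step 1: r1 = 0, r2 = 8, r3 = -1
step 2: r1 = 8, r2 = 8, r3 = -1
step 3: r1 = 8, r2 = 16, r3 = -1
step 4: r1 = 8, r2 = 128, r3 = -1
step 5: r1 = -8, r2 = 128, r3 = -1
step 6: r1 = 128, r2 = 128, r3 = -1
step 7: r1 = 128, r2 = 128, r3 = 127
step 8: r1 = 0, r2 = 128, r3 = 127
step 9: r1 = 0, r2 = 128, r3 = 127
step 10: r1 = 0, r2 = 128, r3 = -127
step 11: r1 = 0, r2 = 128, r3 = -3
This matches the trace at every step.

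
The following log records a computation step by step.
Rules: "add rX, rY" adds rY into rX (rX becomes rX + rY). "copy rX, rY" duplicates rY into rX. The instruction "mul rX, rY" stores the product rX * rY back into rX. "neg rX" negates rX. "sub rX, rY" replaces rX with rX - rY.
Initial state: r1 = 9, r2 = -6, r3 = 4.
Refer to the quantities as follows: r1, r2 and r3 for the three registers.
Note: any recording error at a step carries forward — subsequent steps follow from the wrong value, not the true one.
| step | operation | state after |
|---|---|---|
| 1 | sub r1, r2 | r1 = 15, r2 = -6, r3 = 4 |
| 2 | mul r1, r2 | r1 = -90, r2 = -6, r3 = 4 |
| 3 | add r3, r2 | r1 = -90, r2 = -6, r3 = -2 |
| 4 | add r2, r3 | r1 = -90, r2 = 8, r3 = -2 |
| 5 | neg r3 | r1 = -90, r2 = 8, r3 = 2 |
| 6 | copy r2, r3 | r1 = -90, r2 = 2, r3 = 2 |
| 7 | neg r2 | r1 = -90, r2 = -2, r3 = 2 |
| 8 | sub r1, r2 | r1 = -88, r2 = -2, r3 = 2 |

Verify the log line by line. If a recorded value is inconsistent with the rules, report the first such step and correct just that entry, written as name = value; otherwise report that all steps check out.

step 4, r2 = -8

1. r1 = 9 - -6 = 15 (in agreement)
2. r1 = 15 * -6 = -90 (exactly as logged)
3. r3 = 4 + -6 = -2 (exactly as logged)
4. r2 = -6 + -2 = -8 (the recorded entry deviates here)
First incorrect step: 4; the correct value is r2 = -8.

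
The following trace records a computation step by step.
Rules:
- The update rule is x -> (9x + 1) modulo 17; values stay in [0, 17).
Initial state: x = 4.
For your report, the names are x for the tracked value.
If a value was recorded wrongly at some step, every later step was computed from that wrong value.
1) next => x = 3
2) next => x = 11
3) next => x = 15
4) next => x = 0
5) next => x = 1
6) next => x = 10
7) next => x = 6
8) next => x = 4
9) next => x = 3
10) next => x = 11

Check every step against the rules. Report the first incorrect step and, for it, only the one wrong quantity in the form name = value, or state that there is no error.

1. x = (9*4 + 1) mod 17 = 3 (matches)
2. x = (9*3 + 1) mod 17 = 11 (exactly as logged)
3. x = (9*11 + 1) mod 17 = 15 (consistent with the trace)
4. x = (9*15 + 1) mod 17 = 0 (consistent with the trace)
5. x = (9*0 + 1) mod 17 = 1 (no discrepancy)
6. x = (9*1 + 1) mod 17 = 10 (consistent with the trace)
7. x = (9*10 + 1) mod 17 = 6 (same as recorded)
8. x = (9*6 + 1) mod 17 = 4 (checks out)
9. x = (9*4 + 1) mod 17 = 3 (confirmed correct)
10. x = (9*3 + 1) mod 17 = 11 (confirmed correct)
No step deviates from the rules.

no error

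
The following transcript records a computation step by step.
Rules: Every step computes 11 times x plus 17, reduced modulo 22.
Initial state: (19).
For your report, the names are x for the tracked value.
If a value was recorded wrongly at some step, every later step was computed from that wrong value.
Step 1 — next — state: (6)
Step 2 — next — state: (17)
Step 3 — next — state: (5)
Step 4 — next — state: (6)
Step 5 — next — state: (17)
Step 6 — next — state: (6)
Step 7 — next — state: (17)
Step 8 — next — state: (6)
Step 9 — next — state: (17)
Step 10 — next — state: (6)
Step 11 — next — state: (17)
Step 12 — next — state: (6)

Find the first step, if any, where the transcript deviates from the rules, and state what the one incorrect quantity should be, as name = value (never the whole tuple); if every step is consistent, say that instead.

step 3, x = 6

step 1: x = (11*19 + 17) mod 22 = 6 -> exactly as logged
step 2: x = (11*6 + 17) mod 22 = 17 -> confirmed correct
step 3: x = (11*17 + 17) mod 22 = 6 -> a discrepancy with the transcript
So the first discrepancy is step 3, where the right value is x = 6.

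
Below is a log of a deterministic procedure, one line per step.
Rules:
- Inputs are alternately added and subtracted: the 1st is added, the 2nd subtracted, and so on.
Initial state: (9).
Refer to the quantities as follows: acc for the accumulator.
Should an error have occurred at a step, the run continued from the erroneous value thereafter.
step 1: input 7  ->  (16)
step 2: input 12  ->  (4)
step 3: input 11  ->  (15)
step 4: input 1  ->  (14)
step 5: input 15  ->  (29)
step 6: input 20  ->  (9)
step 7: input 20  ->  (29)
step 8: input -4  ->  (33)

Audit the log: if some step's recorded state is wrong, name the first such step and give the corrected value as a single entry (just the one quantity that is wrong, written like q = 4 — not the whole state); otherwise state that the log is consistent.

no error

step 1: acc = 9 + 7 = 16 -> confirmed correct
step 2: acc = 16 - 12 = 4 -> checks out
step 3: acc = 4 + 11 = 15 -> confirmed correct
step 4: acc = 15 - 1 = 14 -> checks out
step 5: acc = 14 + 15 = 29 -> consistent with the log
step 6: acc = 29 - 20 = 9 -> no discrepancy
step 7: acc = 9 + 20 = 29 -> same as recorded
step 8: acc = 29 - -4 = 33 -> confirmed correct
The recomputation confirms every line.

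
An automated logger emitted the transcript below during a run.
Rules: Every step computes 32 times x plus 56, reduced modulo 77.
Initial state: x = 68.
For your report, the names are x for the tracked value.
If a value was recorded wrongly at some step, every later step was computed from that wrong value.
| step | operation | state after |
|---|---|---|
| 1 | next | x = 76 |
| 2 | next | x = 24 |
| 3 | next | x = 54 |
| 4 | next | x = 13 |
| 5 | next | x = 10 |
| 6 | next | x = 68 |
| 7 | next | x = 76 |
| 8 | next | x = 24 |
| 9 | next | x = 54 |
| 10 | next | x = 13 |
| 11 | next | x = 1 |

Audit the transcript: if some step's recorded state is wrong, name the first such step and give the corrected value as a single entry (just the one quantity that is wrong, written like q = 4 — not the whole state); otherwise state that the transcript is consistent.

step 11, x = 10

Step 1: x = (32*68 + 56) mod 77 = 76 — same as recorded.
Step 2: x = (32*76 + 56) mod 77 = 24 — agrees with the transcript.
Step 3: x = (32*24 + 56) mod 77 = 54 — exactly as logged.
Step 4: x = (32*54 + 56) mod 77 = 13 — consistent with the transcript.
Step 5: x = (32*13 + 56) mod 77 = 10 — same as recorded.
Step 6: x = (32*10 + 56) mod 77 = 68 — in agreement.
Step 7: x = (32*68 + 56) mod 77 = 76 — same as recorded.
Step 8: x = (32*76 + 56) mod 77 = 24 — confirmed correct.
Step 9: x = (32*24 + 56) mod 77 = 54 — checks out.
Step 10: x = (32*54 + 56) mod 77 = 13 — same as recorded.
Step 11: x = (32*13 + 56) mod 77 = 10 — not what was recorded.
Step 11 is the first one off; corrected, x = 10.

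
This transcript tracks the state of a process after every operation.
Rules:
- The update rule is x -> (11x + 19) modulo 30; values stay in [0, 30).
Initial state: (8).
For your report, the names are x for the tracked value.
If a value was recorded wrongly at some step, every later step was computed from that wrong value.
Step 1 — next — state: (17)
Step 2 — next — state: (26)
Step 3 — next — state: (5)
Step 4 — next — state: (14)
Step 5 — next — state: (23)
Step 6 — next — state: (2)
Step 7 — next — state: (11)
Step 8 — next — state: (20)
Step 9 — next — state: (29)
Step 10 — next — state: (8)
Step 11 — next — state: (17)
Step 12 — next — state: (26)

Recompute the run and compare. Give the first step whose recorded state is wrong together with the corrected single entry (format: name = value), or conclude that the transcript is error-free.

Recomputing the run from the initial state:
step 1: x = 17
step 2: x = 26
step 3: x = 5
step 4: x = 14
step 5: x = 23
step 6: x = 2
step 7: x = 11
step 8: x = 20
step 9: x = 29
step 10: x = 8
step 11: x = 17
step 12: x = 26
This matches the transcript at every step.

no error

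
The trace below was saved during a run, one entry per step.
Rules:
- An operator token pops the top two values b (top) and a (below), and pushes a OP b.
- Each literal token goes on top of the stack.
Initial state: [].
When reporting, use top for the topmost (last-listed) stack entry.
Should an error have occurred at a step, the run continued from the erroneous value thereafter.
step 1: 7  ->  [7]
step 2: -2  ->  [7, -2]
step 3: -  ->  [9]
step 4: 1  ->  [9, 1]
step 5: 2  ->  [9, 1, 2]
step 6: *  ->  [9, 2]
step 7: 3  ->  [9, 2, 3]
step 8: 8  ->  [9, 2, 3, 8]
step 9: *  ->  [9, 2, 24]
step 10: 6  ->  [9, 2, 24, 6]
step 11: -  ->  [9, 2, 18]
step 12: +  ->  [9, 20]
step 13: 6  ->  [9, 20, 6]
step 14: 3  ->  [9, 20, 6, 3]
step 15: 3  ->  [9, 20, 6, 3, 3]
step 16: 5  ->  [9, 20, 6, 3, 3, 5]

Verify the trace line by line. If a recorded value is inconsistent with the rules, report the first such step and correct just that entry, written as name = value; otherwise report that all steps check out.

1. push 7: top = 7 (same as recorded)
2. push -2: top = -2 (confirmed correct)
3. 7 - -2 = 9 (agrees with the trace)
4. push 1: top = 1 (exactly as logged)
5. push 2: top = 2 (exactly as logged)
6. 1 * 2 = 2 (verified)
7. push 3: top = 3 (same as recorded)
8. push 8: top = 8 (in agreement)
9. 3 * 8 = 24 (checks out)
10. push 6: top = 6 (in agreement)
11. 24 - 6 = 18 (consistent with the trace)
12. 2 + 18 = 20 (same as recorded)
13. push 6: top = 6 (agrees with the trace)
14. push 3: top = 3 (agrees with the trace)
15. push 3: top = 3 (checks out)
16. push 5: top = 5 (agrees with the trace)
All steps check out; nothing to correct.

no error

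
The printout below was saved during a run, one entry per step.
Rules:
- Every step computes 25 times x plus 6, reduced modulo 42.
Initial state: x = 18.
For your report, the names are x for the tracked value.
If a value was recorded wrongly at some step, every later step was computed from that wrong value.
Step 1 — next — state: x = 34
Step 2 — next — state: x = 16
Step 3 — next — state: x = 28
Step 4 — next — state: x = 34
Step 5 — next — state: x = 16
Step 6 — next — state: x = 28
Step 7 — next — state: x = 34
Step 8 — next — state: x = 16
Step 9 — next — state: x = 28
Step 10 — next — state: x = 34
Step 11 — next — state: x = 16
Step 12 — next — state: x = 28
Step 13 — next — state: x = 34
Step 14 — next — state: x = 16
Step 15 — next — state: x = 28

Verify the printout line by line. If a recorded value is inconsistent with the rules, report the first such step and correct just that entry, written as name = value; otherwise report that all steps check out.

step 1: x = (25*18 + 6) mod 42 = 36 -> the printout has a different value
First incorrect step: 1; the correct value is x = 36.

step 1, x = 36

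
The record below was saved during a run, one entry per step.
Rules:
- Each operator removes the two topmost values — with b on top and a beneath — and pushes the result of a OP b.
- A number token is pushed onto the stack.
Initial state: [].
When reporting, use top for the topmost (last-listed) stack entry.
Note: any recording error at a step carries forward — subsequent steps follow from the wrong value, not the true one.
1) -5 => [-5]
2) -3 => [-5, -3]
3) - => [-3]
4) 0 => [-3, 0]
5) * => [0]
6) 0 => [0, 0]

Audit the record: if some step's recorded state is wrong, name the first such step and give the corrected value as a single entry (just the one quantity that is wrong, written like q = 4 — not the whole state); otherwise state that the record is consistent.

Step 1: push -5: top = -5 — no discrepancy.
Step 2: push -3: top = -3 — checks out.
Step 3: -5 - -3 = -2 — this is not what the record shows.
So the first discrepancy is step 3, where the right value is top = -2.

step 3, top = -2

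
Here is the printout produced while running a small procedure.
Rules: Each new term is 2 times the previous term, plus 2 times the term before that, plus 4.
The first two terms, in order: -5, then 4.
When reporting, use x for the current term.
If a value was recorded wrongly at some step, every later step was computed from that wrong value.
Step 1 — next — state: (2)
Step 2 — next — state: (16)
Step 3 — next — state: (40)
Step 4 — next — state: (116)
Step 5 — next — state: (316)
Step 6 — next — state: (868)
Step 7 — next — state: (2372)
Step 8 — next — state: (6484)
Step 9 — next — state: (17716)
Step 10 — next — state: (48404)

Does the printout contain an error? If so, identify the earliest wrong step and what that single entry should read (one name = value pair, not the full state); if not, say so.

no error

Step 1: x = 2*(4) + (2)*(-5) + (4) = 2 — checks out.
Step 2: x = 2*(2) + (2)*(4) + (4) = 16 — agrees with the printout.
Step 3: x = 2*(16) + (2)*(2) + (4) = 40 — verified.
Step 4: x = 2*(40) + (2)*(16) + (4) = 116 — same as recorded.
Step 5: x = 2*(116) + (2)*(40) + (4) = 316 — in agreement.
Step 6: x = 2*(316) + (2)*(116) + (4) = 868 — same as recorded.
Step 7: x = 2*(868) + (2)*(316) + (4) = 2372 — confirmed correct.
Step 8: x = 2*(2372) + (2)*(868) + (4) = 6484 — no discrepancy.
Step 9: x = 2*(6484) + (2)*(2372) + (4) = 17716 — agrees with the printout.
Step 10: x = 2*(17716) + (2)*(6484) + (4) = 48404 — no discrepancy.
Each recorded entry agrees with the recomputation.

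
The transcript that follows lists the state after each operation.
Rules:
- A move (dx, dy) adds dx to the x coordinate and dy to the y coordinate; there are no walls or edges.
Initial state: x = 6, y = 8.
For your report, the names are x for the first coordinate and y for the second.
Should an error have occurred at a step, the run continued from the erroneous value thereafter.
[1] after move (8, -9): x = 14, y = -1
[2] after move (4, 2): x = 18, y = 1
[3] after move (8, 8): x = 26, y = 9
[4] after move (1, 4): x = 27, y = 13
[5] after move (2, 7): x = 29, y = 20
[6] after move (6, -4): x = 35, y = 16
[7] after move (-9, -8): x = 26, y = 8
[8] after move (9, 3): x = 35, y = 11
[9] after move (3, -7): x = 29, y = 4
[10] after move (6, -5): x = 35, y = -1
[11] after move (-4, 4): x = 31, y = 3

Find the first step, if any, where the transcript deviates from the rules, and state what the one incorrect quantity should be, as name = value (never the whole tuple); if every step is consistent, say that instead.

step 9, x = 38

step 1: x = 6 + (8) = 14, y = 8 + (-9) = -1 -> in agreement
step 2: x = 14 + (4) = 18, y = -1 + (2) = 1 -> in agreement
step 3: x = 18 + (8) = 26, y = 1 + (8) = 9 -> in agreement
step 4: x = 26 + (1) = 27, y = 9 + (4) = 13 -> in agreement
step 5: x = 27 + (2) = 29, y = 13 + (7) = 20 -> agrees with the transcript
step 6: x = 29 + (6) = 35, y = 20 + (-4) = 16 -> consistent with the transcript
step 7: x = 35 + (-9) = 26, y = 16 + (-8) = 8 -> same as recorded
step 8: x = 26 + (9) = 35, y = 8 + (3) = 11 -> verified
step 9: x = 35 + (3) = 38, y = 11 + (-7) = 4 -> the transcript has a different value
The earliest wrong entry is at step 9: it should read x = 38.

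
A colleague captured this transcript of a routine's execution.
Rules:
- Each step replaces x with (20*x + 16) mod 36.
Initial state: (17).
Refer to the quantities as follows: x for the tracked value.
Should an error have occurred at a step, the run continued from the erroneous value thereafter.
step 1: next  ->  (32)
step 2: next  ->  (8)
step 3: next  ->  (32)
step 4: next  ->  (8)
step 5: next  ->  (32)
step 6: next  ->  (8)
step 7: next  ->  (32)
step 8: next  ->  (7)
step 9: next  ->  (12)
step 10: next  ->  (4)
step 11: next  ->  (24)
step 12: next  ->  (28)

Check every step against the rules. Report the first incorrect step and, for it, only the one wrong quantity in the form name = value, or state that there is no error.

step 1: x = (20*17 + 16) mod 36 = 32 -> in agreement
step 2: x = (20*32 + 16) mod 36 = 8 -> same as recorded
step 3: x = (20*8 + 16) mod 36 = 32 -> matches
step 4: x = (20*32 + 16) mod 36 = 8 -> exactly as logged
step 5: x = (20*8 + 16) mod 36 = 32 -> exactly as logged
step 6: x = (20*32 + 16) mod 36 = 8 -> exactly as logged
step 7: x = (20*8 + 16) mod 36 = 32 -> no discrepancy
step 8: x = (20*32 + 16) mod 36 = 8 -> this is not what the transcript shows
Conclusion: step 8 carries the first error; the entry should be x = 8.

step 8, x = 8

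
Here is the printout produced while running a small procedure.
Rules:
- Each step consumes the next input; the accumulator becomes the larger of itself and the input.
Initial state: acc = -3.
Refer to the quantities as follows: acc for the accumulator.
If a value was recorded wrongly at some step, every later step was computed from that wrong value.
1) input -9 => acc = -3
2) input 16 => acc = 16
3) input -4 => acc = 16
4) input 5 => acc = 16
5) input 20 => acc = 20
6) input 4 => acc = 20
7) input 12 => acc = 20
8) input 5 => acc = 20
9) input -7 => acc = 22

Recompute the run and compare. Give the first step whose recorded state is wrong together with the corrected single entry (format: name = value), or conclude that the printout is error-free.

step 1: acc = max(-3, -9) = -3 -> verified
step 2: acc = max(-3, 16) = 16 -> agrees with the printout
step 3: acc = max(16, -4) = 16 -> in agreement
step 4: acc = max(16, 5) = 16 -> same as recorded
step 5: acc = max(16, 20) = 20 -> verified
step 6: acc = max(20, 4) = 20 -> exactly as logged
step 7: acc = max(20, 12) = 20 -> same as recorded
step 8: acc = max(20, 5) = 20 -> checks out
step 9: acc = max(20, -7) = 20 -> not what was recorded
First deviation found at step 9; the corrected entry is acc = 20.

step 9, acc = 20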